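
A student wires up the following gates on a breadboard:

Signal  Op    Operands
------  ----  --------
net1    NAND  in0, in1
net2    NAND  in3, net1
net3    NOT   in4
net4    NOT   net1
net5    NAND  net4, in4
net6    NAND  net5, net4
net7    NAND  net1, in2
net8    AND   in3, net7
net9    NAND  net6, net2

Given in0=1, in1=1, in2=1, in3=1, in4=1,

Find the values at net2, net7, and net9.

net1 = in0 NAND in1 = 1 NAND 1 = 0
net2 = in3 NAND net1 = 1 NAND 0 = 1
net4 = NOT net1 = NOT 0 = 1
net5 = net4 NAND in4 = 1 NAND 1 = 0
net6 = net5 NAND net4 = 0 NAND 1 = 1
net7 = net1 NAND in2 = 0 NAND 1 = 1
net9 = net6 NAND net2 = 1 NAND 1 = 0

net2 = 1, net7 = 1, net9 = 0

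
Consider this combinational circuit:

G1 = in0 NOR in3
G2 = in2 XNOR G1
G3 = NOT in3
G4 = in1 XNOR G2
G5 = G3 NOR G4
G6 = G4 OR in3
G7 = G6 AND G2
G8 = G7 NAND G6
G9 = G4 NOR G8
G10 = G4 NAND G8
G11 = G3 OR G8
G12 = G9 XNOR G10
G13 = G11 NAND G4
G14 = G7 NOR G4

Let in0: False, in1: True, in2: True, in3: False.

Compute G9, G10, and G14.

G1 = in0 NOR in3 = False NOR False = True
G2 = in2 XNOR G1 = True XNOR True = True
G4 = in1 XNOR G2 = True XNOR True = True
G6 = G4 OR in3 = True OR False = True
G7 = G6 AND G2 = True AND True = True
G8 = G7 NAND G6 = True NAND True = False
G9 = G4 NOR G8 = True NOR False = False
G10 = G4 NAND G8 = True NAND False = True
G14 = G7 NOR G4 = True NOR True = False

G9 = False, G10 = True, G14 = False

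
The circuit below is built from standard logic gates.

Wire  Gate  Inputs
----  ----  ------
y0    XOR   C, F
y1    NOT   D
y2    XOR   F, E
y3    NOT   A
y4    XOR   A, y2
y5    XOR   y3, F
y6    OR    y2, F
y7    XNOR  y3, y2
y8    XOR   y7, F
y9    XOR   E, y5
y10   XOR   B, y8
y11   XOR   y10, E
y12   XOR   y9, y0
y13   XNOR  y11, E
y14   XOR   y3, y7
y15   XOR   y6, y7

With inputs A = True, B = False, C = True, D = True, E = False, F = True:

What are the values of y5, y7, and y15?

y2 = F XOR E = True XOR False = True
y3 = NOT A = NOT True = False
y5 = y3 XOR F = False XOR True = True
y6 = y2 OR F = True OR True = True
y7 = y3 XNOR y2 = False XNOR True = False
y15 = y6 XOR y7 = True XOR False = True

y5 = True; y7 = False; y15 = True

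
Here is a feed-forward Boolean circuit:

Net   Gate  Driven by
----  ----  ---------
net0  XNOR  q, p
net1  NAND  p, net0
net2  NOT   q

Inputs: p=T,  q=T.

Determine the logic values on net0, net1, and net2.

net0 = T; net1 = F; net2 = F

net0 = q XNOR p = T XNOR T = T
net1 = p NAND net0 = T NAND T = F
net2 = NOT q = NOT T = F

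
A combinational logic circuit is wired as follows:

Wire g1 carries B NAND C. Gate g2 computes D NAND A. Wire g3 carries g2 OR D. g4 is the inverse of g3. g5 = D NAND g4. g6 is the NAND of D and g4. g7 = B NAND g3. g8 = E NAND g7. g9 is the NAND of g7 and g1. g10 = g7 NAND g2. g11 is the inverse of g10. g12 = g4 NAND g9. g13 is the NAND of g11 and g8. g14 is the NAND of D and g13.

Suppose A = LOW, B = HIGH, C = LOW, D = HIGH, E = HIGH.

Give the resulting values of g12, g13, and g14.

g12 = HIGH, g13 = HIGH, g14 = LOW

g1 = B NAND C = HIGH NAND LOW = HIGH
g2 = D NAND A = HIGH NAND LOW = HIGH
g3 = g2 OR D = HIGH OR HIGH = HIGH
g4 = NOT g3 = NOT HIGH = LOW
g7 = B NAND g3 = HIGH NAND HIGH = LOW
g8 = E NAND g7 = HIGH NAND LOW = HIGH
g9 = g7 NAND g1 = LOW NAND HIGH = HIGH
g10 = g7 NAND g2 = LOW NAND HIGH = HIGH
g11 = NOT g10 = NOT HIGH = LOW
g12 = g4 NAND g9 = LOW NAND HIGH = HIGH
g13 = g11 NAND g8 = LOW NAND HIGH = HIGH
g14 = D NAND g13 = HIGH NAND HIGH = LOW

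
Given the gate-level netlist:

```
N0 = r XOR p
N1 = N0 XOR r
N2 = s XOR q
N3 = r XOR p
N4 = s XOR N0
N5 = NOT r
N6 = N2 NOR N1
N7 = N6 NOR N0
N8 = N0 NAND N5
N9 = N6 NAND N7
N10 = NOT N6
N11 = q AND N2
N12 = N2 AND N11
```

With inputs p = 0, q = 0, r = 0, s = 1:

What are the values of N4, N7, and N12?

N4 = 1, N7 = 1, N12 = 0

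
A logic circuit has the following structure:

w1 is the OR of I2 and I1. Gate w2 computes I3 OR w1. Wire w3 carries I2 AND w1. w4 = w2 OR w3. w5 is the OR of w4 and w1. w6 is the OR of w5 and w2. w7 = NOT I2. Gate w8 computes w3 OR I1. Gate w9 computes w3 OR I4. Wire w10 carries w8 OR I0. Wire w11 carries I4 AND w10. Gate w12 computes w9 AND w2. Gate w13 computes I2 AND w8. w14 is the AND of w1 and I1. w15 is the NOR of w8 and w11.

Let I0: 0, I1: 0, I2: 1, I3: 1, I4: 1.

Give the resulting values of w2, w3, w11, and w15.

w1 = I2 OR I1 = 1 OR 0 = 1
w2 = I3 OR w1 = 1 OR 1 = 1
w3 = I2 AND w1 = 1 AND 1 = 1
w8 = w3 OR I1 = 1 OR 0 = 1
w10 = w8 OR I0 = 1 OR 0 = 1
w11 = I4 AND w10 = 1 AND 1 = 1
w15 = w8 NOR w11 = 1 NOR 1 = 0

w2 = 1, w3 = 1, w11 = 1, w15 = 0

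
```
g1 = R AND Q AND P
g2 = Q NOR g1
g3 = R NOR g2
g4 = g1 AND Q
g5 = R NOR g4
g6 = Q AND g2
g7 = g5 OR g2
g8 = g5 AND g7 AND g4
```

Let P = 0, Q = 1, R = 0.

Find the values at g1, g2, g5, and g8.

g1 = 0, g2 = 0, g5 = 1, g8 = 0

g1 = R AND Q AND P = 0 AND 1 AND 0 = 0
g2 = Q NOR g1 = 1 NOR 0 = 0
g4 = g1 AND Q = 0 AND 1 = 0
g5 = R NOR g4 = 0 NOR 0 = 1
g7 = g5 OR g2 = 1 OR 0 = 1
g8 = g5 AND g7 AND g4 = 1 AND 1 AND 0 = 0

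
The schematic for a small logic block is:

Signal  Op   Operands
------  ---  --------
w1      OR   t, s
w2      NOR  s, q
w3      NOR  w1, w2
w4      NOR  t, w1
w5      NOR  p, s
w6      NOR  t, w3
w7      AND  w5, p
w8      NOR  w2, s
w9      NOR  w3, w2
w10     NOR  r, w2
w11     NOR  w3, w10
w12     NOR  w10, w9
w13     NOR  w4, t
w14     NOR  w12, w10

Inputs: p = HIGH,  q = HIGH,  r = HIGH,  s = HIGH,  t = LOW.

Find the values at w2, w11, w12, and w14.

w1 = t OR s = LOW OR HIGH = HIGH
w2 = s NOR q = HIGH NOR HIGH = LOW
w3 = w1 NOR w2 = HIGH NOR LOW = LOW
w9 = w3 NOR w2 = LOW NOR LOW = HIGH
w10 = r NOR w2 = HIGH NOR LOW = LOW
w11 = w3 NOR w10 = LOW NOR LOW = HIGH
w12 = w10 NOR w9 = LOW NOR HIGH = LOW
w14 = w12 NOR w10 = LOW NOR LOW = HIGH

w2 = LOW  w11 = HIGH  w12 = LOW  w14 = HIGH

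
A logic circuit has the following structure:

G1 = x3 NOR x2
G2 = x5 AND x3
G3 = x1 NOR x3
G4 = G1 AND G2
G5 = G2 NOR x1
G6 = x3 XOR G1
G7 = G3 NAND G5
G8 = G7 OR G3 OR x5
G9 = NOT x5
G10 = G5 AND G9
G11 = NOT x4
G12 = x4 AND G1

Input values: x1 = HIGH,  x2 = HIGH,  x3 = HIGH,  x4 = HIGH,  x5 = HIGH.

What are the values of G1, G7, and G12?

G1 = LOW; G7 = HIGH; G12 = LOW

G1 = x3 NOR x2 = HIGH NOR HIGH = LOW
G2 = x5 AND x3 = HIGH AND HIGH = HIGH
G3 = x1 NOR x3 = HIGH NOR HIGH = LOW
G5 = G2 NOR x1 = HIGH NOR HIGH = LOW
G7 = G3 NAND G5 = LOW NAND LOW = HIGH
G12 = x4 AND G1 = HIGH AND LOW = LOW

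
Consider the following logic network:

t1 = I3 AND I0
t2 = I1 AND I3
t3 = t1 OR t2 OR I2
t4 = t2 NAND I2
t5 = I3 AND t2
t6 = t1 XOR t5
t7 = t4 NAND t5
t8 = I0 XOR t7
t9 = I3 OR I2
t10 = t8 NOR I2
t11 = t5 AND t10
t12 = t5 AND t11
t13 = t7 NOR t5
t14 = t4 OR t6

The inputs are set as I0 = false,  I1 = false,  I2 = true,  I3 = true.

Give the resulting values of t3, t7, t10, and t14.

t3 = true, t7 = true, t10 = false, t14 = true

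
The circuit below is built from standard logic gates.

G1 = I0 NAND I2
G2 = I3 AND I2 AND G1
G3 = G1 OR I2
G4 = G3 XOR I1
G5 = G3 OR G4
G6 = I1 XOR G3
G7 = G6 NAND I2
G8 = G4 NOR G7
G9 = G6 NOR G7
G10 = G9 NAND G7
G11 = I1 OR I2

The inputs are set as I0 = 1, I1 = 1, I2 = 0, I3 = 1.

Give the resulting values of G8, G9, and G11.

G1 = I0 NAND I2 = 1 NAND 0 = 1
G3 = G1 OR I2 = 1 OR 0 = 1
G4 = G3 XOR I1 = 1 XOR 1 = 0
G6 = I1 XOR G3 = 1 XOR 1 = 0
G7 = G6 NAND I2 = 0 NAND 0 = 1
G8 = G4 NOR G7 = 0 NOR 1 = 0
G9 = G6 NOR G7 = 0 NOR 1 = 0
G11 = I1 OR I2 = 1 OR 0 = 1

G8 = 0, G9 = 0, G11 = 1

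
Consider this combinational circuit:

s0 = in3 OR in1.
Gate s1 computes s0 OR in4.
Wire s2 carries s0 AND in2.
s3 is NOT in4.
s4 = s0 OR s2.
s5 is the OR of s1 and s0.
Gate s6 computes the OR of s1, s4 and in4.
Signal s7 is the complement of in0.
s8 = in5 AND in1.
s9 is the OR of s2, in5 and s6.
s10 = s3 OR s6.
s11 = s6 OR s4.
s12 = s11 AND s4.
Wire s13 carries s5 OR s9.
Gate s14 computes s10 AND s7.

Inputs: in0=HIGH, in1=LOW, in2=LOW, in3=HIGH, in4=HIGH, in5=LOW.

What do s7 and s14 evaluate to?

s7 = LOW, s14 = LOW

s0 = in3 OR in1 = HIGH OR LOW = HIGH
s1 = s0 OR in4 = HIGH OR HIGH = HIGH
s2 = s0 AND in2 = HIGH AND LOW = LOW
s3 = NOT in4 = NOT HIGH = LOW
s4 = s0 OR s2 = HIGH OR LOW = HIGH
s6 = s1 OR s4 OR in4 = HIGH OR HIGH OR HIGH = HIGH
s7 = NOT in0 = NOT HIGH = LOW
s10 = s3 OR s6 = LOW OR HIGH = HIGH
s14 = s10 AND s7 = HIGH AND LOW = LOW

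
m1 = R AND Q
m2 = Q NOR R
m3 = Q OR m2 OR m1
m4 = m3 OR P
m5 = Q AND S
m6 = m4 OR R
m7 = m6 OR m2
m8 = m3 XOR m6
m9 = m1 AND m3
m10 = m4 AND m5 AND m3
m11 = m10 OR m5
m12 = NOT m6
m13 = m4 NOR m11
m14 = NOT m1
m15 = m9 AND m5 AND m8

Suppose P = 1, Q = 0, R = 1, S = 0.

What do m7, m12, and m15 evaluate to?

m7 = 1  m12 = 0  m15 = 0

m1 = R AND Q = 1 AND 0 = 0
m2 = Q NOR R = 0 NOR 1 = 0
m3 = Q OR m2 OR m1 = 0 OR 0 OR 0 = 0
m4 = m3 OR P = 0 OR 1 = 1
m5 = Q AND S = 0 AND 0 = 0
m6 = m4 OR R = 1 OR 1 = 1
m7 = m6 OR m2 = 1 OR 0 = 1
m8 = m3 XOR m6 = 0 XOR 1 = 1
m9 = m1 AND m3 = 0 AND 0 = 0
m12 = NOT m6 = NOT 1 = 0
m15 = m9 AND m5 AND m8 = 0 AND 0 AND 1 = 0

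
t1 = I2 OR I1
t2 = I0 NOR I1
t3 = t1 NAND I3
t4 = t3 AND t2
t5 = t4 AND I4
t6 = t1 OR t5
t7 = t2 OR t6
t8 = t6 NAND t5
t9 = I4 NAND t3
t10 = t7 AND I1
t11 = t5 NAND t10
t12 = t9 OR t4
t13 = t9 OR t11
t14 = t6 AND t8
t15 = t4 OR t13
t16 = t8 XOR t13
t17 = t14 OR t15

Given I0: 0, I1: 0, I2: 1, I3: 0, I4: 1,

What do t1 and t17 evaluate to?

t1 = 1, t17 = 1

t1 = I2 OR I1 = 1 OR 0 = 1
t2 = I0 NOR I1 = 0 NOR 0 = 1
t3 = t1 NAND I3 = 1 NAND 0 = 1
t4 = t3 AND t2 = 1 AND 1 = 1
t5 = t4 AND I4 = 1 AND 1 = 1
t6 = t1 OR t5 = 1 OR 1 = 1
t7 = t2 OR t6 = 1 OR 1 = 1
t8 = t6 NAND t5 = 1 NAND 1 = 0
t9 = I4 NAND t3 = 1 NAND 1 = 0
t10 = t7 AND I1 = 1 AND 0 = 0
t11 = t5 NAND t10 = 1 NAND 0 = 1
t13 = t9 OR t11 = 0 OR 1 = 1
t14 = t6 AND t8 = 1 AND 0 = 0
t15 = t4 OR t13 = 1 OR 1 = 1
t17 = t14 OR t15 = 0 OR 1 = 1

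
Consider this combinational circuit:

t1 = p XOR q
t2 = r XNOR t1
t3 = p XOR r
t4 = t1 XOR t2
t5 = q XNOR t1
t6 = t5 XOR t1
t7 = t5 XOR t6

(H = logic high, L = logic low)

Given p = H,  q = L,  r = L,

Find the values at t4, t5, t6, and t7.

t1 = p XOR q = H XOR L = H
t2 = r XNOR t1 = L XNOR H = L
t4 = t1 XOR t2 = H XOR L = H
t5 = q XNOR t1 = L XNOR H = L
t6 = t5 XOR t1 = L XOR H = H
t7 = t5 XOR t6 = L XOR H = H

t4 = H, t5 = L, t6 = H, t7 = H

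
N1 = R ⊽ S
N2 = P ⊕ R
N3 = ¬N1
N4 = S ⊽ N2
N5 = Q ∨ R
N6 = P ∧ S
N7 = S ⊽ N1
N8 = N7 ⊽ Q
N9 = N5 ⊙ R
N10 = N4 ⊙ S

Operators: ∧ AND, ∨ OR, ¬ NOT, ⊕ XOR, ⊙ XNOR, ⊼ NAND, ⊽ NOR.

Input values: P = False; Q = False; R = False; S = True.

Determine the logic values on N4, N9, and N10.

N4 = False, N9 = True, N10 = False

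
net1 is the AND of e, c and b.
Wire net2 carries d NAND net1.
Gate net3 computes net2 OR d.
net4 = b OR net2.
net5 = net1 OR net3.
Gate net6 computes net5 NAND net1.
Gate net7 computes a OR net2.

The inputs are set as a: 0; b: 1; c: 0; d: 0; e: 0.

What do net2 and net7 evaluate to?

net2 = 1, net7 = 1

net1 = e AND c AND b = 0 AND 0 AND 1 = 0
net2 = d NAND net1 = 0 NAND 0 = 1
net7 = a OR net2 = 0 OR 1 = 1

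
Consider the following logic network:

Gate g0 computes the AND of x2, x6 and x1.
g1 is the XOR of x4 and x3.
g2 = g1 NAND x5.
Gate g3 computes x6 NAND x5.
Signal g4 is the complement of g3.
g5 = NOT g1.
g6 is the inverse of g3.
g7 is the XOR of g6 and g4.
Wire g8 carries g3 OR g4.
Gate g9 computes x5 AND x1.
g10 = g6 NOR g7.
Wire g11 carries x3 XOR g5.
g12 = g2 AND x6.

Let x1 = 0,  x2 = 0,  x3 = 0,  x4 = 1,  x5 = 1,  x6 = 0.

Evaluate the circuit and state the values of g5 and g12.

g1 = x4 XOR x3 = 1 XOR 0 = 1
g2 = g1 NAND x5 = 1 NAND 1 = 0
g5 = NOT g1 = NOT 1 = 0
g12 = g2 AND x6 = 0 AND 0 = 0

g5 = 0, g12 = 0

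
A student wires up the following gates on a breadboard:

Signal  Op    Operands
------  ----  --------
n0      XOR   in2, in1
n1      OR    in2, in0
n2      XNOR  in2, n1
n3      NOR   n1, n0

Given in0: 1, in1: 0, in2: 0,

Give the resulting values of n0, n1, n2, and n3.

n0 = in2 XOR in1 = 0 XOR 0 = 0
n1 = in2 OR in0 = 0 OR 1 = 1
n2 = in2 XNOR n1 = 0 XNOR 1 = 0
n3 = n1 NOR n0 = 1 NOR 0 = 0

n0 = 0, n1 = 1, n2 = 0, n3 = 0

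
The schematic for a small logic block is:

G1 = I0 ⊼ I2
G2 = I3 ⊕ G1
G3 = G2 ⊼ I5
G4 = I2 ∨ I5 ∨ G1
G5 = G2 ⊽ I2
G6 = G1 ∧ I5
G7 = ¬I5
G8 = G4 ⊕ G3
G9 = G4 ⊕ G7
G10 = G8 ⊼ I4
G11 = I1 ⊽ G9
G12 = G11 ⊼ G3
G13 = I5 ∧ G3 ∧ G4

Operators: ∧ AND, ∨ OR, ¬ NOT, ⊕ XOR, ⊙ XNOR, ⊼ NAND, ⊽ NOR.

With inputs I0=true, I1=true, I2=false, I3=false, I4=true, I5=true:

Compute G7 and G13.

G1 = I0 NAND I2 = true NAND false = true
G2 = I3 XOR G1 = false XOR true = true
G3 = G2 NAND I5 = true NAND true = false
G4 = I2 OR I5 OR G1 = false OR true OR true = true
G7 = NOT I5 = NOT true = false
G13 = I5 AND G3 AND G4 = true AND false AND true = false

G7 = false  G13 = false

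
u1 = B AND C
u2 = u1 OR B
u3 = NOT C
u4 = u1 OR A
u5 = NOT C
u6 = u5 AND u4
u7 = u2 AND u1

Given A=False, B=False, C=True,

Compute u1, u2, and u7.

u1 = False, u2 = False, u7 = False

u1 = B AND C = False AND True = False
u2 = u1 OR B = False OR False = False
u7 = u2 AND u1 = False AND False = False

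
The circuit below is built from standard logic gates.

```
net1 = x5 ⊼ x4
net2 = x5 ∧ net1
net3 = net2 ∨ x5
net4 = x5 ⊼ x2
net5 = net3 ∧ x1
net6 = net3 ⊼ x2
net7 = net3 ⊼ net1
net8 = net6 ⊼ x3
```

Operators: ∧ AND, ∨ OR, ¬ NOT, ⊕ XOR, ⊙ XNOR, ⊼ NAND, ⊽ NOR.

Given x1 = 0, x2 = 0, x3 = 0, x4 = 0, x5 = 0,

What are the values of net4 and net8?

net4 = 1, net8 = 1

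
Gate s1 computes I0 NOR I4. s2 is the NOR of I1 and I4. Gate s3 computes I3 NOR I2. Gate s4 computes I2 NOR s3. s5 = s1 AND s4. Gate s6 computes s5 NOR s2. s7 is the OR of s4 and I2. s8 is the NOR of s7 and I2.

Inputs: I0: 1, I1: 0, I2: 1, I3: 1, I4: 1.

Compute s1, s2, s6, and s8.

s1 = 0, s2 = 0, s6 = 1, s8 = 0

s1 = I0 NOR I4 = 1 NOR 1 = 0
s2 = I1 NOR I4 = 0 NOR 1 = 0
s3 = I3 NOR I2 = 1 NOR 1 = 0
s4 = I2 NOR s3 = 1 NOR 0 = 0
s5 = s1 AND s4 = 0 AND 0 = 0
s6 = s5 NOR s2 = 0 NOR 0 = 1
s7 = s4 OR I2 = 0 OR 1 = 1
s8 = s7 NOR I2 = 1 NOR 1 = 0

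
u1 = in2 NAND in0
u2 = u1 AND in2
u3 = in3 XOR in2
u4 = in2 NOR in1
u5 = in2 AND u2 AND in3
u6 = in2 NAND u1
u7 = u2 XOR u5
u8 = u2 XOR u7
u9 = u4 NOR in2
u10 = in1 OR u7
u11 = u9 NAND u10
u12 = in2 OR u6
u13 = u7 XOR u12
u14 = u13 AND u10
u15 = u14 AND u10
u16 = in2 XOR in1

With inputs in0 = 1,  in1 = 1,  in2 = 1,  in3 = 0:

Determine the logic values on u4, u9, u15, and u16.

u1 = in2 NAND in0 = 1 NAND 1 = 0
u2 = u1 AND in2 = 0 AND 1 = 0
u4 = in2 NOR in1 = 1 NOR 1 = 0
u5 = in2 AND u2 AND in3 = 1 AND 0 AND 0 = 0
u6 = in2 NAND u1 = 1 NAND 0 = 1
u7 = u2 XOR u5 = 0 XOR 0 = 0
u9 = u4 NOR in2 = 0 NOR 1 = 0
u10 = in1 OR u7 = 1 OR 0 = 1
u12 = in2 OR u6 = 1 OR 1 = 1
u13 = u7 XOR u12 = 0 XOR 1 = 1
u14 = u13 AND u10 = 1 AND 1 = 1
u15 = u14 AND u10 = 1 AND 1 = 1
u16 = in2 XOR in1 = 1 XOR 1 = 0

u4 = 0, u9 = 0, u15 = 1, u16 = 0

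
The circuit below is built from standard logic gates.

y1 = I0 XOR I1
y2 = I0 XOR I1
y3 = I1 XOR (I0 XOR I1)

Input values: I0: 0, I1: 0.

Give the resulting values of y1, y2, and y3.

y1 = 0  y2 = 0  y3 = 0

y1 = 0 XOR 0 = 0
y2 = 0 XOR 0 = 0
y3 = 0 XOR (0 XOR 0) = 0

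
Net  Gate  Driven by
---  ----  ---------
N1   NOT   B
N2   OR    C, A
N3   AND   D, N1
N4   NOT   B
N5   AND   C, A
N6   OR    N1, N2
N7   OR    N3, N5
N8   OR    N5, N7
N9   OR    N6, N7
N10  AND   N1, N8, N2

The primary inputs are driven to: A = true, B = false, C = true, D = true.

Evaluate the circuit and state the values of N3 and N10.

N3 = true  N10 = true

N1 = NOT B = NOT false = true
N2 = C OR A = true OR true = true
N3 = D AND N1 = true AND true = true
N5 = C AND A = true AND true = true
N7 = N3 OR N5 = true OR true = true
N8 = N5 OR N7 = true OR true = true
N10 = N1 AND N8 AND N2 = true AND true AND true = true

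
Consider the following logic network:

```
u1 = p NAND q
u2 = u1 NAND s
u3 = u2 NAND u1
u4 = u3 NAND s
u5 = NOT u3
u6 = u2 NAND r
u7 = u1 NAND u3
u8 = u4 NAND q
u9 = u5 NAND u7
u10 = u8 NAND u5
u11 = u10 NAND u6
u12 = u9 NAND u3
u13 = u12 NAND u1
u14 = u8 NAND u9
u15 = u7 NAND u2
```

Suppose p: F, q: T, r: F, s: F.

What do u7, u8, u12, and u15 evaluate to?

u1 = p NAND q = F NAND T = T
u2 = u1 NAND s = T NAND F = T
u3 = u2 NAND u1 = T NAND T = F
u4 = u3 NAND s = F NAND F = T
u5 = NOT u3 = NOT F = T
u7 = u1 NAND u3 = T NAND F = T
u8 = u4 NAND q = T NAND T = F
u9 = u5 NAND u7 = T NAND T = F
u12 = u9 NAND u3 = F NAND F = T
u15 = u7 NAND u2 = T NAND T = F

u7 = T, u8 = F, u12 = T, u15 = F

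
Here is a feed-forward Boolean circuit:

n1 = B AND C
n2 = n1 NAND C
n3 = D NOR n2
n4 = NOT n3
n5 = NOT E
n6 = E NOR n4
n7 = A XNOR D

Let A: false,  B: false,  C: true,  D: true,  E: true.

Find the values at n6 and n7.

n6 = false, n7 = false

n1 = B AND C = false AND true = false
n2 = n1 NAND C = false NAND true = true
n3 = D NOR n2 = true NOR true = false
n4 = NOT n3 = NOT false = true
n6 = E NOR n4 = true NOR true = false
n7 = A XNOR D = false XNOR true = false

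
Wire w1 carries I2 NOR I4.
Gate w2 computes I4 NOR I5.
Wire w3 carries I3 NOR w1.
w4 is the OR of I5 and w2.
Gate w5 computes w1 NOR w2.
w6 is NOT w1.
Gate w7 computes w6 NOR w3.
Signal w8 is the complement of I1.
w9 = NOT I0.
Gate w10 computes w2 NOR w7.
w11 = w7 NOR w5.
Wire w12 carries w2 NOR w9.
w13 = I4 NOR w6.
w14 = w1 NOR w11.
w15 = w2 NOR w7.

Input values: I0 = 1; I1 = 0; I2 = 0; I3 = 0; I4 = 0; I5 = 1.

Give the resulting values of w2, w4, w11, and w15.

w1 = I2 NOR I4 = 0 NOR 0 = 1
w2 = I4 NOR I5 = 0 NOR 1 = 0
w3 = I3 NOR w1 = 0 NOR 1 = 0
w4 = I5 OR w2 = 1 OR 0 = 1
w5 = w1 NOR w2 = 1 NOR 0 = 0
w6 = NOT w1 = NOT 1 = 0
w7 = w6 NOR w3 = 0 NOR 0 = 1
w11 = w7 NOR w5 = 1 NOR 0 = 0
w15 = w2 NOR w7 = 0 NOR 1 = 0

w2 = 0  w4 = 1  w11 = 0  w15 = 0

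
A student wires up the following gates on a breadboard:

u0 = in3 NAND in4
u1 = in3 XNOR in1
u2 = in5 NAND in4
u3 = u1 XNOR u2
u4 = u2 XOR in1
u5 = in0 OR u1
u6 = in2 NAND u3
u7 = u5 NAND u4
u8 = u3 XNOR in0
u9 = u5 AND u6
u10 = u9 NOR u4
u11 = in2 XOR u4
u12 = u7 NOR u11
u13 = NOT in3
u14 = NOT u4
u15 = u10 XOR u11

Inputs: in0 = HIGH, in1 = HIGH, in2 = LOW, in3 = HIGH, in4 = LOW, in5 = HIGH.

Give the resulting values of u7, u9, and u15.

u7 = HIGH, u9 = HIGH, u15 = LOW

u1 = in3 XNOR in1 = HIGH XNOR HIGH = HIGH
u2 = in5 NAND in4 = HIGH NAND LOW = HIGH
u3 = u1 XNOR u2 = HIGH XNOR HIGH = HIGH
u4 = u2 XOR in1 = HIGH XOR HIGH = LOW
u5 = in0 OR u1 = HIGH OR HIGH = HIGH
u6 = in2 NAND u3 = LOW NAND HIGH = HIGH
u7 = u5 NAND u4 = HIGH NAND LOW = HIGH
u9 = u5 AND u6 = HIGH AND HIGH = HIGH
u10 = u9 NOR u4 = HIGH NOR LOW = LOW
u11 = in2 XOR u4 = LOW XOR LOW = LOW
u15 = u10 XOR u11 = LOW XOR LOW = LOW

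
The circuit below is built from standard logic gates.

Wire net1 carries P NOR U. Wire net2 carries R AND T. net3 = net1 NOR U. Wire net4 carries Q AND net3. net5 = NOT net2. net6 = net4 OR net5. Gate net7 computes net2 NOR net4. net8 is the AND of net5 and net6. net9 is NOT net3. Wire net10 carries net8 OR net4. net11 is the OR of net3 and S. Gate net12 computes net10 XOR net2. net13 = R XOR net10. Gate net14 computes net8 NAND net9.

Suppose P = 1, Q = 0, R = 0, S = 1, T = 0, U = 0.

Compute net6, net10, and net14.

net6 = 1; net10 = 1; net14 = 1

net1 = P NOR U = 1 NOR 0 = 0
net2 = R AND T = 0 AND 0 = 0
net3 = net1 NOR U = 0 NOR 0 = 1
net4 = Q AND net3 = 0 AND 1 = 0
net5 = NOT net2 = NOT 0 = 1
net6 = net4 OR net5 = 0 OR 1 = 1
net8 = net5 AND net6 = 1 AND 1 = 1
net9 = NOT net3 = NOT 1 = 0
net10 = net8 OR net4 = 1 OR 0 = 1
net14 = net8 NAND net9 = 1 NAND 0 = 1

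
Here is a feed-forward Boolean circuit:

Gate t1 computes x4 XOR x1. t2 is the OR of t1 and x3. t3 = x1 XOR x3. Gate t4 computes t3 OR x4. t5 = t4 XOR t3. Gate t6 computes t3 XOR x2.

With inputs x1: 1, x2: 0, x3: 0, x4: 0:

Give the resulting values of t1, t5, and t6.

t1 = x4 XOR x1 = 0 XOR 1 = 1
t3 = x1 XOR x3 = 1 XOR 0 = 1
t4 = t3 OR x4 = 1 OR 0 = 1
t5 = t4 XOR t3 = 1 XOR 1 = 0
t6 = t3 XOR x2 = 1 XOR 0 = 1

t1 = 1, t5 = 0, t6 = 1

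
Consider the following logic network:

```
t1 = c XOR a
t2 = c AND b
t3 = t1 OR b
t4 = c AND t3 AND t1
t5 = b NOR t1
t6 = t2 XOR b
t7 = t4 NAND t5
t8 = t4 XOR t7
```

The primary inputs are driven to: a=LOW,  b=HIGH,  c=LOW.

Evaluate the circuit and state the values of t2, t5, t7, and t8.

t2 = LOW  t5 = LOW  t7 = HIGH  t8 = HIGH

t1 = c XOR a = LOW XOR LOW = LOW
t2 = c AND b = LOW AND HIGH = LOW
t3 = t1 OR b = LOW OR HIGH = HIGH
t4 = c AND t3 AND t1 = LOW AND HIGH AND LOW = LOW
t5 = b NOR t1 = HIGH NOR LOW = LOW
t7 = t4 NAND t5 = LOW NAND LOW = HIGH
t8 = t4 XOR t7 = LOW XOR HIGH = HIGH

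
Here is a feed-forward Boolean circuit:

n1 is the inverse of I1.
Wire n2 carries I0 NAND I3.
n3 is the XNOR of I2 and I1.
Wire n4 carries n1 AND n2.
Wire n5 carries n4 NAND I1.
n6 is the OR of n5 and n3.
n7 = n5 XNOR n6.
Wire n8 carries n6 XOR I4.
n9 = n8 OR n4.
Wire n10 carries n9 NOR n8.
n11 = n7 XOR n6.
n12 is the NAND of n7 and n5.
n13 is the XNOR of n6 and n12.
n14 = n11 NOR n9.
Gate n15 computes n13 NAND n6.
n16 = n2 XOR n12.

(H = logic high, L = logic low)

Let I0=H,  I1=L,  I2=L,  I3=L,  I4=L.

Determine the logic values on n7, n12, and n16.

n1 = NOT I1 = NOT L = H
n2 = I0 NAND I3 = H NAND L = H
n3 = I2 XNOR I1 = L XNOR L = H
n4 = n1 AND n2 = H AND H = H
n5 = n4 NAND I1 = H NAND L = H
n6 = n5 OR n3 = H OR H = H
n7 = n5 XNOR n6 = H XNOR H = H
n12 = n7 NAND n5 = H NAND H = L
n16 = n2 XOR n12 = H XOR L = H

n7 = H  n12 = L  n16 = H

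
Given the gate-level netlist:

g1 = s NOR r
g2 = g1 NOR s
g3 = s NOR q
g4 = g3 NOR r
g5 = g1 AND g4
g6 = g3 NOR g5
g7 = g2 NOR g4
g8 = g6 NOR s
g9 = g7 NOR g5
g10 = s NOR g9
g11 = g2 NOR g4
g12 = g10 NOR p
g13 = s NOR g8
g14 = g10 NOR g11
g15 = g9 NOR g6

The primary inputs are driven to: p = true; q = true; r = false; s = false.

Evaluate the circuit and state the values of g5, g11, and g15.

g5 = true, g11 = false, g15 = true

g1 = s NOR r = false NOR false = true
g2 = g1 NOR s = true NOR false = false
g3 = s NOR q = false NOR true = false
g4 = g3 NOR r = false NOR false = true
g5 = g1 AND g4 = true AND true = true
g6 = g3 NOR g5 = false NOR true = false
g7 = g2 NOR g4 = false NOR true = false
g9 = g7 NOR g5 = false NOR true = false
g11 = g2 NOR g4 = false NOR true = false
g15 = g9 NOR g6 = false NOR false = true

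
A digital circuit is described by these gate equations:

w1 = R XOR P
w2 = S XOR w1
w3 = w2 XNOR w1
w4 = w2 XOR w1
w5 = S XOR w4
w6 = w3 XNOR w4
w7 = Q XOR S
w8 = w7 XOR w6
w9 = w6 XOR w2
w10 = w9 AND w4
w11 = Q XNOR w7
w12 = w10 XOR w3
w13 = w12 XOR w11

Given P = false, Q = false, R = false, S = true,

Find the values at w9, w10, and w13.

w9 = true; w10 = true; w13 = true

w1 = R XOR P = false XOR false = false
w2 = S XOR w1 = true XOR false = true
w3 = w2 XNOR w1 = true XNOR false = false
w4 = w2 XOR w1 = true XOR false = true
w6 = w3 XNOR w4 = false XNOR true = false
w7 = Q XOR S = false XOR true = true
w9 = w6 XOR w2 = false XOR true = true
w10 = w9 AND w4 = true AND true = true
w11 = Q XNOR w7 = false XNOR true = false
w12 = w10 XOR w3 = true XOR false = true
w13 = w12 XOR w11 = true XOR false = true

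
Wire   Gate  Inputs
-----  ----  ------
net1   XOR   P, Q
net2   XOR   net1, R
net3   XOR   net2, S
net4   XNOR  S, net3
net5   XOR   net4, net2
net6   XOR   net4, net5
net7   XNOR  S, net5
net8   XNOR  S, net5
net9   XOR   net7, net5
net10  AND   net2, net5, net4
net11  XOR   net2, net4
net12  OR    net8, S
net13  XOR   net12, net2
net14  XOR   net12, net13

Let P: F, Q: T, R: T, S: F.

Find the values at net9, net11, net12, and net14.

net9 = T; net11 = T; net12 = F; net14 = F

net1 = P XOR Q = F XOR T = T
net2 = net1 XOR R = T XOR T = F
net3 = net2 XOR S = F XOR F = F
net4 = S XNOR net3 = F XNOR F = T
net5 = net4 XOR net2 = T XOR F = T
net7 = S XNOR net5 = F XNOR T = F
net8 = S XNOR net5 = F XNOR T = F
net9 = net7 XOR net5 = F XOR T = T
net11 = net2 XOR net4 = F XOR T = T
net12 = net8 OR S = F OR F = F
net13 = net12 XOR net2 = F XOR F = F
net14 = net12 XOR net13 = F XOR F = F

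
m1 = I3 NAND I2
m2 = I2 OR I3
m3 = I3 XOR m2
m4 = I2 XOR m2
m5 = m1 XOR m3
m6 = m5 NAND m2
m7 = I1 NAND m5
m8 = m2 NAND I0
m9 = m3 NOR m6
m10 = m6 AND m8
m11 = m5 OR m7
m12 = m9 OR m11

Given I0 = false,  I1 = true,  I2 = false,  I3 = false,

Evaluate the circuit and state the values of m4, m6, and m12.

m4 = false; m6 = true; m12 = true

m1 = I3 NAND I2 = false NAND false = true
m2 = I2 OR I3 = false OR false = false
m3 = I3 XOR m2 = false XOR false = false
m4 = I2 XOR m2 = false XOR false = false
m5 = m1 XOR m3 = true XOR false = true
m6 = m5 NAND m2 = true NAND false = true
m7 = I1 NAND m5 = true NAND true = false
m9 = m3 NOR m6 = false NOR true = false
m11 = m5 OR m7 = true OR false = true
m12 = m9 OR m11 = false OR true = true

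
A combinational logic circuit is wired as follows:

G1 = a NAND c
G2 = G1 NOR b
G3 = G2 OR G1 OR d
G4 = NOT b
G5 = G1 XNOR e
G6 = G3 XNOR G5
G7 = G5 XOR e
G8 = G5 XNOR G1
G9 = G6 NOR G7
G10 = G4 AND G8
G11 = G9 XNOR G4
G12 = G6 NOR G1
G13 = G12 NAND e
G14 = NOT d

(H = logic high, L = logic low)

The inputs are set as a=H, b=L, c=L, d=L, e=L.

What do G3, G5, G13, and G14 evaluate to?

G3 = H  G5 = L  G13 = H  G14 = H

G1 = a NAND c = H NAND L = H
G2 = G1 NOR b = H NOR L = L
G3 = G2 OR G1 OR d = L OR H OR L = H
G5 = G1 XNOR e = H XNOR L = L
G6 = G3 XNOR G5 = H XNOR L = L
G12 = G6 NOR G1 = L NOR H = L
G13 = G12 NAND e = L NAND L = H
G14 = NOT d = NOT L = H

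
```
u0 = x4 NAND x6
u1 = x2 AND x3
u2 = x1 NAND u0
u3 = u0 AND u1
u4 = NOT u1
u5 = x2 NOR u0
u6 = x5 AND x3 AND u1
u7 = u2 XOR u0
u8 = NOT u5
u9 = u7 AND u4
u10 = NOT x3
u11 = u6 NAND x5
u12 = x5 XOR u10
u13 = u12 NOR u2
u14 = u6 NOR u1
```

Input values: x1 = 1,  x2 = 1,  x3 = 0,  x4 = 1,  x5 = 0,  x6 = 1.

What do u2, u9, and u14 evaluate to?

u0 = x4 NAND x6 = 1 NAND 1 = 0
u1 = x2 AND x3 = 1 AND 0 = 0
u2 = x1 NAND u0 = 1 NAND 0 = 1
u4 = NOT u1 = NOT 0 = 1
u6 = x5 AND x3 AND u1 = 0 AND 0 AND 0 = 0
u7 = u2 XOR u0 = 1 XOR 0 = 1
u9 = u7 AND u4 = 1 AND 1 = 1
u14 = u6 NOR u1 = 0 NOR 0 = 1

u2 = 1, u9 = 1, u14 = 1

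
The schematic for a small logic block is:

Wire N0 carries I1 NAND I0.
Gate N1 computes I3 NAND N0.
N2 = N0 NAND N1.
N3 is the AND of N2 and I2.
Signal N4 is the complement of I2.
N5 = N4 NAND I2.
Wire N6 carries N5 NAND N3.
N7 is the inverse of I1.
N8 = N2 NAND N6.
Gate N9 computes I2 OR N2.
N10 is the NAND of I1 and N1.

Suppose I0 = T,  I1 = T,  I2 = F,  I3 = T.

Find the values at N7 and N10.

N7 = F, N10 = F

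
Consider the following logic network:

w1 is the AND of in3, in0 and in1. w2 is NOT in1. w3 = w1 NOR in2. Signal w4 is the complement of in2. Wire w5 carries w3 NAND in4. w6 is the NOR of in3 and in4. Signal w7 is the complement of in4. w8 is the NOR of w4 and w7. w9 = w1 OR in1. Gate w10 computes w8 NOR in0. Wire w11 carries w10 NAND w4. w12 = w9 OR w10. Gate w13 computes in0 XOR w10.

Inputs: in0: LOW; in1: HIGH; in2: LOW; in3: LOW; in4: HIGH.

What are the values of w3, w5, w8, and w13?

w3 = HIGH, w5 = LOW, w8 = LOW, w13 = HIGH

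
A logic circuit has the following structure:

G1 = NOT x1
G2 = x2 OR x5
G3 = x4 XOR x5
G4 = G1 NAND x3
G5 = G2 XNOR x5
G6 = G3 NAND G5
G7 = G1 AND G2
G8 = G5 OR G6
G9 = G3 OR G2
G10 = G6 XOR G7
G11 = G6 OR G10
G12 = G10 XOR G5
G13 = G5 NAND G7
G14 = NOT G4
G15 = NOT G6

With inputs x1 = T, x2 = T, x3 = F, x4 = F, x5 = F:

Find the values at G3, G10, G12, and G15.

G3 = F, G10 = T, G12 = T, G15 = F

G1 = NOT x1 = NOT T = F
G2 = x2 OR x5 = T OR F = T
G3 = x4 XOR x5 = F XOR F = F
G5 = G2 XNOR x5 = T XNOR F = F
G6 = G3 NAND G5 = F NAND F = T
G7 = G1 AND G2 = F AND T = F
G10 = G6 XOR G7 = T XOR F = T
G12 = G10 XOR G5 = T XOR F = T
G15 = NOT G6 = NOT T = F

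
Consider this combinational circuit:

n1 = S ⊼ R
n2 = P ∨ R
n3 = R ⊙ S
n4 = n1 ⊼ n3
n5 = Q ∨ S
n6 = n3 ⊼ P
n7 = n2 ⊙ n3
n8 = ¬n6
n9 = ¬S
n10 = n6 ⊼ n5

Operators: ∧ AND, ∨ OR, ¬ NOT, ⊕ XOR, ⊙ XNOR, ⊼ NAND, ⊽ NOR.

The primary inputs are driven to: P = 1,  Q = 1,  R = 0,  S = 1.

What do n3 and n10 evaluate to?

n3 = R XNOR S = 0 XNOR 1 = 0
n5 = Q OR S = 1 OR 1 = 1
n6 = n3 NAND P = 0 NAND 1 = 1
n10 = n6 NAND n5 = 1 NAND 1 = 0

n3 = 0  n10 = 0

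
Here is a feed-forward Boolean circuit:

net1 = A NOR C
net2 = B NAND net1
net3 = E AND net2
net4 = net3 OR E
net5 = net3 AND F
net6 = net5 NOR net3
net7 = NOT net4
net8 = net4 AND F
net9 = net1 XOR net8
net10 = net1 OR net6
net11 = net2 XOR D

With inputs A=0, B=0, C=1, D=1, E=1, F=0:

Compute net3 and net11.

net3 = 1, net11 = 0

net1 = A NOR C = 0 NOR 1 = 0
net2 = B NAND net1 = 0 NAND 0 = 1
net3 = E AND net2 = 1 AND 1 = 1
net11 = net2 XOR D = 1 XOR 1 = 0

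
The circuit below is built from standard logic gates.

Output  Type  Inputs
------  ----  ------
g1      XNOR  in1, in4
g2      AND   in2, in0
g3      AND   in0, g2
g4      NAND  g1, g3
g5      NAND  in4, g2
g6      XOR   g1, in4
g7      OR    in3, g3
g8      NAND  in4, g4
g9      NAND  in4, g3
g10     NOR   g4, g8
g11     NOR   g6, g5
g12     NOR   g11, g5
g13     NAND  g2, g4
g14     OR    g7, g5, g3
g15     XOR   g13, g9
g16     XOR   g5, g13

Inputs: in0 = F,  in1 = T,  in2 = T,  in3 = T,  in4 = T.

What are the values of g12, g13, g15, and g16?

g12 = F; g13 = T; g15 = F; g16 = F

g1 = in1 XNOR in4 = T XNOR T = T
g2 = in2 AND in0 = T AND F = F
g3 = in0 AND g2 = F AND F = F
g4 = g1 NAND g3 = T NAND F = T
g5 = in4 NAND g2 = T NAND F = T
g6 = g1 XOR in4 = T XOR T = F
g9 = in4 NAND g3 = T NAND F = T
g11 = g6 NOR g5 = F NOR T = F
g12 = g11 NOR g5 = F NOR T = F
g13 = g2 NAND g4 = F NAND T = T
g15 = g13 XOR g9 = T XOR T = F
g16 = g5 XOR g13 = T XOR T = F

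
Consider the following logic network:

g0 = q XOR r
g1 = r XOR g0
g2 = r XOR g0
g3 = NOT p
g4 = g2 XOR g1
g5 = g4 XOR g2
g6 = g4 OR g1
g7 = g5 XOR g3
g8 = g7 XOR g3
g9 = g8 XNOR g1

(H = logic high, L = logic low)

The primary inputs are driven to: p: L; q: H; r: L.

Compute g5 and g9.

g5 = H, g9 = H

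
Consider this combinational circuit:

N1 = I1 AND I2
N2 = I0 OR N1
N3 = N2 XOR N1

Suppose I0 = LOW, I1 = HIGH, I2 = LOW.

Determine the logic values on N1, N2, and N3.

N1 = I1 AND I2 = HIGH AND LOW = LOW
N2 = I0 OR N1 = LOW OR LOW = LOW
N3 = N2 XOR N1 = LOW XOR LOW = LOW

N1 = LOW, N2 = LOW, N3 = LOW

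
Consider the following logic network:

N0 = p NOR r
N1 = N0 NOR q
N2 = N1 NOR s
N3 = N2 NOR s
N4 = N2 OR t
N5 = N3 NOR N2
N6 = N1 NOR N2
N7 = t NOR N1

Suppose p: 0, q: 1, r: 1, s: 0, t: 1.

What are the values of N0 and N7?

N0 = p NOR r = 0 NOR 1 = 0
N1 = N0 NOR q = 0 NOR 1 = 0
N7 = t NOR N1 = 1 NOR 0 = 0

N0 = 0  N7 = 0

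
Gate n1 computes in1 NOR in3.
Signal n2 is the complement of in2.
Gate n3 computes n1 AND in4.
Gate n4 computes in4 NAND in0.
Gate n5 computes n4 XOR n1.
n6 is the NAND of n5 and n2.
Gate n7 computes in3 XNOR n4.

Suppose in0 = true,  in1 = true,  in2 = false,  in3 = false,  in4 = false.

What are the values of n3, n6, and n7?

n3 = false; n6 = false; n7 = false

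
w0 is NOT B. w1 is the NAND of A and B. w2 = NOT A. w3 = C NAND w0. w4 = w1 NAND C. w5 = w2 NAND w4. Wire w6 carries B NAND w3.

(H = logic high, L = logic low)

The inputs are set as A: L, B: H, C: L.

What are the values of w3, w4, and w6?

w3 = H, w4 = H, w6 = L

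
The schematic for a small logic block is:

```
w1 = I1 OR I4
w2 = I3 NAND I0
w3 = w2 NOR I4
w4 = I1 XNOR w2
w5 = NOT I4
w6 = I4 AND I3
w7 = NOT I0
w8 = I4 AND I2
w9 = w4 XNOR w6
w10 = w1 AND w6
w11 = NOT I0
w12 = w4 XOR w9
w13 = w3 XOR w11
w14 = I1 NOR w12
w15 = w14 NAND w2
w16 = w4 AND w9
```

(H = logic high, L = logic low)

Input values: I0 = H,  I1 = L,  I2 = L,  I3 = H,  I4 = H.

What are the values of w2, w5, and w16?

w2 = L, w5 = L, w16 = H

w2 = I3 NAND I0 = H NAND H = L
w4 = I1 XNOR w2 = L XNOR L = H
w5 = NOT I4 = NOT H = L
w6 = I4 AND I3 = H AND H = H
w9 = w4 XNOR w6 = H XNOR H = H
w16 = w4 AND w9 = H AND H = H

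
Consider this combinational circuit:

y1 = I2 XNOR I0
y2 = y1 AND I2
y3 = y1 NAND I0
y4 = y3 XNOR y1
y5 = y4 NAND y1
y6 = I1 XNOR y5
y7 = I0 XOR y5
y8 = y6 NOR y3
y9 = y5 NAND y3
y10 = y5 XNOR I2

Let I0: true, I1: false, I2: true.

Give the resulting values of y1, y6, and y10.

y1 = I2 XNOR I0 = true XNOR true = true
y3 = y1 NAND I0 = true NAND true = false
y4 = y3 XNOR y1 = false XNOR true = false
y5 = y4 NAND y1 = false NAND true = true
y6 = I1 XNOR y5 = false XNOR true = false
y10 = y5 XNOR I2 = true XNOR true = true

y1 = true; y6 = false; y10 = true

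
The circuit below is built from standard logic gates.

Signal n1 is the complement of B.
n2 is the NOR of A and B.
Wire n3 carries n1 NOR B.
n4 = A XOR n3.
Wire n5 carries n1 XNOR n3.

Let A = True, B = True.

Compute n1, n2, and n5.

n1 = False  n2 = False  n5 = True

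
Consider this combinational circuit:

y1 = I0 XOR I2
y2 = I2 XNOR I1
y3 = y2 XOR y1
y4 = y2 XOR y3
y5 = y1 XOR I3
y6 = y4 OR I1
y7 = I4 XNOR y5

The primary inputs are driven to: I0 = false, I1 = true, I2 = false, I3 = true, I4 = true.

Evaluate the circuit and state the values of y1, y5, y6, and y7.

y1 = false, y5 = true, y6 = true, y7 = true

y1 = I0 XOR I2 = false XOR false = false
y2 = I2 XNOR I1 = false XNOR true = false
y3 = y2 XOR y1 = false XOR false = false
y4 = y2 XOR y3 = false XOR false = false
y5 = y1 XOR I3 = false XOR true = true
y6 = y4 OR I1 = false OR true = true
y7 = I4 XNOR y5 = true XNOR true = true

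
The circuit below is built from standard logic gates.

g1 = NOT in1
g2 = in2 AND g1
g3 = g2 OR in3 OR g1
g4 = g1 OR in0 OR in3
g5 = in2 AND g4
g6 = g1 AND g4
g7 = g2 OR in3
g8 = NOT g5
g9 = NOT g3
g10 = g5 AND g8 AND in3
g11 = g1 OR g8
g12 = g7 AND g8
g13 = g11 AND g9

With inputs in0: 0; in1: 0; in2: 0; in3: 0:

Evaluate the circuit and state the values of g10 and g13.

g10 = 0, g13 = 0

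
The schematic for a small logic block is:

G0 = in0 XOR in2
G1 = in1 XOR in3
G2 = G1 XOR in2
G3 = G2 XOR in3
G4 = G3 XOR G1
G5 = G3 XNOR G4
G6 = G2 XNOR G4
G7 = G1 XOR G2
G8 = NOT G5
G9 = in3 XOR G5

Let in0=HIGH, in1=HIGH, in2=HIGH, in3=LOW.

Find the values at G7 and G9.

G1 = in1 XOR in3 = HIGH XOR LOW = HIGH
G2 = G1 XOR in2 = HIGH XOR HIGH = LOW
G3 = G2 XOR in3 = LOW XOR LOW = LOW
G4 = G3 XOR G1 = LOW XOR HIGH = HIGH
G5 = G3 XNOR G4 = LOW XNOR HIGH = LOW
G7 = G1 XOR G2 = HIGH XOR LOW = HIGH
G9 = in3 XOR G5 = LOW XOR LOW = LOW

G7 = HIGH, G9 = LOW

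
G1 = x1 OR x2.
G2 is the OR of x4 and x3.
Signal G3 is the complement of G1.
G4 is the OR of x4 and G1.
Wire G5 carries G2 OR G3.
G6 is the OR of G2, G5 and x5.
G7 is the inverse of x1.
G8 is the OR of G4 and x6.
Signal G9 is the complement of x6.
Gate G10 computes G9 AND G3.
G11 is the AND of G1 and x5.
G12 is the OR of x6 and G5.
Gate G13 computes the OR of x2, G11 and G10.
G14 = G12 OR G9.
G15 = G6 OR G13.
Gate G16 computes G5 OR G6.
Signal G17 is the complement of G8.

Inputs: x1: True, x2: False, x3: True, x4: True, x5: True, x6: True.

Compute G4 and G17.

G1 = x1 OR x2 = True OR False = True
G4 = x4 OR G1 = True OR True = True
G8 = G4 OR x6 = True OR True = True
G17 = NOT G8 = NOT True = False

G4 = True, G17 = False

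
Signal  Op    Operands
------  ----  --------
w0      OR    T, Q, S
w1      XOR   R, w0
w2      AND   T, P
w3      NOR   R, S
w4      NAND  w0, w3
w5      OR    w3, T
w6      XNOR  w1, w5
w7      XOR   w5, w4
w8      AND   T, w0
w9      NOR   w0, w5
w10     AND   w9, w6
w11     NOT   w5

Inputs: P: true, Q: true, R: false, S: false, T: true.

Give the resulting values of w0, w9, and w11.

w0 = true, w9 = false, w11 = false

w0 = T OR Q OR S = true OR true OR false = true
w3 = R NOR S = false NOR false = true
w5 = w3 OR T = true OR true = true
w9 = w0 NOR w5 = true NOR true = false
w11 = NOT w5 = NOT true = false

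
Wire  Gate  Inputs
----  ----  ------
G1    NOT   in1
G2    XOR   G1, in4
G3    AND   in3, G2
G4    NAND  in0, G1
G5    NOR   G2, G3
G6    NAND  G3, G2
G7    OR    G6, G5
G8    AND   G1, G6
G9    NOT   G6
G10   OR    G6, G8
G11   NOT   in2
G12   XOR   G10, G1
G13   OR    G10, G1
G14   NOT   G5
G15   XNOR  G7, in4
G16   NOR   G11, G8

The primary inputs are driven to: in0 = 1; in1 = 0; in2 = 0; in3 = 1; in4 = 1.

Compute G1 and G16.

G1 = 1, G16 = 0

G1 = NOT in1 = NOT 0 = 1
G2 = G1 XOR in4 = 1 XOR 1 = 0
G3 = in3 AND G2 = 1 AND 0 = 0
G6 = G3 NAND G2 = 0 NAND 0 = 1
G8 = G1 AND G6 = 1 AND 1 = 1
G11 = NOT in2 = NOT 0 = 1
G16 = G11 NOR G8 = 1 NOR 1 = 0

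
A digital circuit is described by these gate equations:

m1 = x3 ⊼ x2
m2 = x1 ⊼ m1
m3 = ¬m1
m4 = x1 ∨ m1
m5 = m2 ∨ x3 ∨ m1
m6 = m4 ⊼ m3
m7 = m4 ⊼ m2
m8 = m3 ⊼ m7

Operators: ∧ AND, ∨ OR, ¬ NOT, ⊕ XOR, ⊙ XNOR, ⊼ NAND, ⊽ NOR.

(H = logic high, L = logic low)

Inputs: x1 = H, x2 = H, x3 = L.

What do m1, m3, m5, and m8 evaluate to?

m1 = x3 NAND x2 = L NAND H = H
m2 = x1 NAND m1 = H NAND H = L
m3 = NOT m1 = NOT H = L
m4 = x1 OR m1 = H OR H = H
m5 = m2 OR x3 OR m1 = L OR L OR H = H
m7 = m4 NAND m2 = H NAND L = H
m8 = m3 NAND m7 = L NAND H = H

m1 = H, m3 = L, m5 = H, m8 = H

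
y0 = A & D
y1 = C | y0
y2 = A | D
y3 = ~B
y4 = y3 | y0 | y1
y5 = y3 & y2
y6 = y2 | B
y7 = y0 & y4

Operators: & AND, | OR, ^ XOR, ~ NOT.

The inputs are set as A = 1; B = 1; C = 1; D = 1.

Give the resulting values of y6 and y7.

y6 = 1, y7 = 1

y0 = A AND D = 1 AND 1 = 1
y1 = C OR y0 = 1 OR 1 = 1
y2 = A OR D = 1 OR 1 = 1
y3 = NOT B = NOT 1 = 0
y4 = y3 OR y0 OR y1 = 0 OR 1 OR 1 = 1
y6 = y2 OR B = 1 OR 1 = 1
y7 = y0 AND y4 = 1 AND 1 = 1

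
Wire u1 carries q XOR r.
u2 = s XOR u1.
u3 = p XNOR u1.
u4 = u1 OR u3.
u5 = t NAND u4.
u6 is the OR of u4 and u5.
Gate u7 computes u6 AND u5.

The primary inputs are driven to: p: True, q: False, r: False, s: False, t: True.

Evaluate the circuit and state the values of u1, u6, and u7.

u1 = q XOR r = False XOR False = False
u3 = p XNOR u1 = True XNOR False = False
u4 = u1 OR u3 = False OR False = False
u5 = t NAND u4 = True NAND False = True
u6 = u4 OR u5 = False OR True = True
u7 = u6 AND u5 = True AND True = True

u1 = False; u6 = True; u7 = True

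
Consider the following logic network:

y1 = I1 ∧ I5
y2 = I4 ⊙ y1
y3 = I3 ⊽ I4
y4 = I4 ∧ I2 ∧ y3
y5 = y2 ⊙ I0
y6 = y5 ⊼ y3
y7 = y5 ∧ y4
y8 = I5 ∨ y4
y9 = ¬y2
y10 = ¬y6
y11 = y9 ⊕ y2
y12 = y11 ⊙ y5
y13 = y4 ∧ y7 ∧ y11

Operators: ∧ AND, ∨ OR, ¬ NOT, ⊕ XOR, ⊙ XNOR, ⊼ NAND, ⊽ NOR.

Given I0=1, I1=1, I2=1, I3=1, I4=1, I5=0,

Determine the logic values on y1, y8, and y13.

y1 = I1 AND I5 = 1 AND 0 = 0
y2 = I4 XNOR y1 = 1 XNOR 0 = 0
y3 = I3 NOR I4 = 1 NOR 1 = 0
y4 = I4 AND I2 AND y3 = 1 AND 1 AND 0 = 0
y5 = y2 XNOR I0 = 0 XNOR 1 = 0
y7 = y5 AND y4 = 0 AND 0 = 0
y8 = I5 OR y4 = 0 OR 0 = 0
y9 = NOT y2 = NOT 0 = 1
y11 = y9 XOR y2 = 1 XOR 0 = 1
y13 = y4 AND y7 AND y11 = 0 AND 0 AND 1 = 0

y1 = 0, y8 = 0, y13 = 0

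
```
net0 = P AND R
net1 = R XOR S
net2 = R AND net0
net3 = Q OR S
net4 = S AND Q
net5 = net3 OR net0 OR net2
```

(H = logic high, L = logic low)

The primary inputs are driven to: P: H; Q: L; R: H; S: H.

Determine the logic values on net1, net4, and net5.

net0 = P AND R = H AND H = H
net1 = R XOR S = H XOR H = L
net2 = R AND net0 = H AND H = H
net3 = Q OR S = L OR H = H
net4 = S AND Q = H AND L = L
net5 = net3 OR net0 OR net2 = H OR H OR H = H

net1 = L  net4 = L  net5 = H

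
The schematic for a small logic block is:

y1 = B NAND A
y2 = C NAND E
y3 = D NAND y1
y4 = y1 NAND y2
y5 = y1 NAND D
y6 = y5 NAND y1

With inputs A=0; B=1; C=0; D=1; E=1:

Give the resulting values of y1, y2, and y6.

y1 = B NAND A = 1 NAND 0 = 1
y2 = C NAND E = 0 NAND 1 = 1
y5 = y1 NAND D = 1 NAND 1 = 0
y6 = y5 NAND y1 = 0 NAND 1 = 1

y1 = 1, y2 = 1, y6 = 1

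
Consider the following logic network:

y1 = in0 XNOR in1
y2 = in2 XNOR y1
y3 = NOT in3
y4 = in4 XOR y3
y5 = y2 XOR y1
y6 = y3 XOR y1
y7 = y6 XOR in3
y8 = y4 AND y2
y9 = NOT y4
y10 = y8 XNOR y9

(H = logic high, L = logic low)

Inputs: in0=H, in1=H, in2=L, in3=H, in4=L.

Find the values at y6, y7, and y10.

y1 = in0 XNOR in1 = H XNOR H = H
y2 = in2 XNOR y1 = L XNOR H = L
y3 = NOT in3 = NOT H = L
y4 = in4 XOR y3 = L XOR L = L
y6 = y3 XOR y1 = L XOR H = H
y7 = y6 XOR in3 = H XOR H = L
y8 = y4 AND y2 = L AND L = L
y9 = NOT y4 = NOT L = H
y10 = y8 XNOR y9 = L XNOR H = L

y6 = H, y7 = L, y10 = L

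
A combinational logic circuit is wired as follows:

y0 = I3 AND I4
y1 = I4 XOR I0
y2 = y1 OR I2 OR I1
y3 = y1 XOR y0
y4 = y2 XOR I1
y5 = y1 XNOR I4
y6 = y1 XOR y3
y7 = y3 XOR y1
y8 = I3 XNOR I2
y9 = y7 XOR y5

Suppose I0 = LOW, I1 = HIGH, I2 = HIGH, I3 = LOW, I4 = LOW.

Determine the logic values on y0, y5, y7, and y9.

y0 = LOW  y5 = HIGH  y7 = LOW  y9 = HIGH

y0 = I3 AND I4 = LOW AND LOW = LOW
y1 = I4 XOR I0 = LOW XOR LOW = LOW
y3 = y1 XOR y0 = LOW XOR LOW = LOW
y5 = y1 XNOR I4 = LOW XNOR LOW = HIGH
y7 = y3 XOR y1 = LOW XOR LOW = LOW
y9 = y7 XOR y5 = LOW XOR HIGH = HIGH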